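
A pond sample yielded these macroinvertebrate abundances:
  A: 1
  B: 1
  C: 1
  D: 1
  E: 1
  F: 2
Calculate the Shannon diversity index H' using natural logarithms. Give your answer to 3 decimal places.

1.748

Total N = 1+1+1+1+1+2 = 7, so the proportions are 0.14286, 0.14286, 0.14286, 0.14286, 0.14286, 0.28571 (working shown to 5 dp, full precision carried).
Each pᵢ ln pᵢ term: 0.14286×(-1.94591)=-0.27799, 0.14286×(-1.94591)=-0.27799, 0.14286×(-1.94591)=-0.27799, 0.14286×(-1.94591)=-0.27799, 0.14286×(-1.94591)=-0.27799, 0.28571×(-1.25276)=-0.35793.
Sum = -1.74787, so H' = 1.748.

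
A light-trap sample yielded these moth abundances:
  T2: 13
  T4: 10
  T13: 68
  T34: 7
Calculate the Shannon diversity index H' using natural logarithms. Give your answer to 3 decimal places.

Total N = 13+10+68+7 = 98, so the proportions are 0.13265, 0.10204, 0.69388, 0.07143 (working shown to 5 dp, full precision carried).
Each pᵢ ln pᵢ term: 0.13265×(-2.02002)=-0.26796, 0.10204×(-2.28238)=-0.23290, 0.69388×(-0.36546)=-0.25358, 0.07143×(-2.63906)=-0.18850.
Sum = -0.94295, so H' = 0.943.

0.943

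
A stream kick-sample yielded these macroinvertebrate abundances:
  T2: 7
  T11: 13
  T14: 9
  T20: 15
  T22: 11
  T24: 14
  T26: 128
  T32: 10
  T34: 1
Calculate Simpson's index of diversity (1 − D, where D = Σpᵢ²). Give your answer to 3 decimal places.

0.600

Total N = 7+13+9+15+11+14+128+10+1 = 208, so the proportions are 0.03365, 0.0625, 0.04327, 0.07212, 0.05288, 0.06731, 0.61538, 0.04808, 0.00481 (working shown to 5 dp, full precision carried).
D = 0.03365² + 0.0625² + 0.04327² + 0.07212² + 0.05288² + 0.06731² + 0.61538² + 0.04808² + 0.00481² = 0.00113 + 0.00391 + 0.00187 + 0.00520 + 0.00280 + 0.00453 + 0.37870 + 0.00231 + 0.00002 = 0.40047.
So 1 − D = 0.59953, i.e. 0.600 to 3 decimal places.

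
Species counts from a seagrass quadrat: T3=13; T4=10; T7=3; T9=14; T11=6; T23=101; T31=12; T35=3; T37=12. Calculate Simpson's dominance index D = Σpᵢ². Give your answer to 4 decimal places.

0.3636

Total N = 13+10+3+14+6+101+12+3+12 = 174, so the proportions are 0.074713, 0.057471, 0.017241, 0.08046, 0.034483, 0.58046, 0.068966, 0.017241, 0.068966 (working shown to 6 dp, full precision carried).
D = 0.074713² + 0.057471² + 0.017241² + 0.08046² + 0.034483² + 0.58046² + 0.068966² + 0.017241² + 0.068966² = 0.005582 + 0.003303 + 0.000297 + 0.006474 + 0.001189 + 0.336934 + 0.004756 + 0.000297 + 0.004756 = 0.363588.
To 4 decimal places, D = 0.3636.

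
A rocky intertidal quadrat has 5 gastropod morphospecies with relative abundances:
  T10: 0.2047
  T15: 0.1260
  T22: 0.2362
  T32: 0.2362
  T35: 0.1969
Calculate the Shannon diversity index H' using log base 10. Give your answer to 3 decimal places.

0.689

Each pᵢ log₁₀ pᵢ term (working shown to 5 dp, full precision carried): 0.2047×(-0.68888)=-0.14101, 0.126×(-0.89963)=-0.11335, 0.2362×(-0.62672)=-0.14803, 0.2362×(-0.62672)=-0.14803, 0.1969×(-0.70575)=-0.13896.
Sum = -0.68939, so H' = 0.689.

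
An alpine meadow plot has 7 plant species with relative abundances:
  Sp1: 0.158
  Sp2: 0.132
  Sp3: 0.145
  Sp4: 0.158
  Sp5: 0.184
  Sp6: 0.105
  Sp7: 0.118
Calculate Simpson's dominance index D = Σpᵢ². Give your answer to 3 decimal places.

D = 0.158² + 0.132² + 0.145² + 0.158² + 0.184² + 0.105² + 0.118² = 0.02496 + 0.01742 + 0.02102 + 0.02496 + 0.03386 + 0.01102 + 0.01392 = 0.14718 (working shown to 5 dp, full precision carried).
To 3 decimal places, D = 0.147.

0.147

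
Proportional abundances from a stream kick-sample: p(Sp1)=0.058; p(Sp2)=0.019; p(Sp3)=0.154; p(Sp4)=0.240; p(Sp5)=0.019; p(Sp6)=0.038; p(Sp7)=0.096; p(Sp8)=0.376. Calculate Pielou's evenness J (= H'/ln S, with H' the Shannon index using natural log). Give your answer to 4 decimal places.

0.7999

H' = −Σ pᵢ ln pᵢ = −((-0.165144) + (-0.075303) + (-0.288104) + (-0.342508) + (-0.075303) + (-0.124266) + (-0.224967) + (-0.367790)) = 1.663386 (working shown to 6 dp, full precision carried).
With S = 8 species, ln S = 2.079442, so J = 1.663386/2.079442 = 0.799919, i.e. 0.7999 to 4 decimal places.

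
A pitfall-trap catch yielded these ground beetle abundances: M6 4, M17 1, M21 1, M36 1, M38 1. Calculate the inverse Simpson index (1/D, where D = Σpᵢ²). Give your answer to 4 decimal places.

Total N = 4+1+1+1+1 = 8, so the proportions are 0.5, 0.125, 0.125, 0.125, 0.125 (working shown to 8 dp, full precision carried).
D = 0.5² + 0.125² + 0.125² + 0.125² + 0.125² = 0.25000000 + 0.01562500 + 0.01562500 + 0.01562500 + 0.01562500 = 0.31250000.
So 1/D = 3.200000, i.e. 3.2000 to 4 decimal places.

3.2000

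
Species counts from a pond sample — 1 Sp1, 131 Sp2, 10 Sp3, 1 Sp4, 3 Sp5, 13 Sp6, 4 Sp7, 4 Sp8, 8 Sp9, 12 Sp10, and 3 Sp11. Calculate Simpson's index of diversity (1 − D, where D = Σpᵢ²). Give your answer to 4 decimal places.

0.5100

Total N = 1+131+10+1+3+13+4+4+8+12+3 = 190, so the proportions are 0.005263, 0.689474, 0.052632, 0.005263, 0.015789, 0.068421, 0.021053, 0.021053, 0.042105, 0.063158, 0.015789 (working shown to 6 dp, full precision carried).
D = 0.005263² + 0.689474² + 0.052632² + 0.005263² + 0.015789² + 0.068421² + 0.021053² + 0.021053² + 0.042105² + 0.063158² + 0.015789² = 0.000028 + 0.475374 + 0.002770 + 0.000028 + 0.000249 + 0.004681 + 0.000443 + 0.000443 + 0.001773 + 0.003989 + 0.000249 = 0.490028.
So 1 − D = 0.509972, i.e. 0.5100 to 4 decimal places.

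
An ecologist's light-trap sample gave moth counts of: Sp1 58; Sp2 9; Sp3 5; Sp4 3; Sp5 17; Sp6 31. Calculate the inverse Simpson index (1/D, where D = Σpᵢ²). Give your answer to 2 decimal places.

3.20

Total N = 58+9+5+3+17+31 = 123, so the proportions are 0.471545, 0.073171, 0.04065, 0.02439, 0.138211, 0.252033 (working shown to 6 dp, full precision carried).
D = 0.471545² + 0.073171² + 0.04065² + 0.02439² + 0.138211² + 0.252033² = 0.222354 + 0.005354 + 0.001652 + 0.000595 + 0.019102 + 0.063520 = 0.312578.
So 1/D = 3.1992, i.e. 3.20 to 2 decimal places.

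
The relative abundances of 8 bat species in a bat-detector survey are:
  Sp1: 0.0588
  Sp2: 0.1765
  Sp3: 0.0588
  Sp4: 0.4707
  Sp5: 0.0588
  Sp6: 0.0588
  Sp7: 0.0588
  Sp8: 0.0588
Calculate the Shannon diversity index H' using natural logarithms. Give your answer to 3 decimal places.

1.661

Each pᵢ ln pᵢ term (working shown to 5 dp, full precision carried): 0.0588×(-2.83361)=-0.16662, 0.1765×(-1.73443)=-0.30613, 0.0588×(-2.83361)=-0.16662, 0.4707×(-0.75353)=-0.35469, 0.0588×(-2.83361)=-0.16662, 0.0588×(-2.83361)=-0.16662, 0.0588×(-2.83361)=-0.16662, 0.0588×(-2.83361)=-0.16662.
Sum = -1.66052, so H' = 1.661.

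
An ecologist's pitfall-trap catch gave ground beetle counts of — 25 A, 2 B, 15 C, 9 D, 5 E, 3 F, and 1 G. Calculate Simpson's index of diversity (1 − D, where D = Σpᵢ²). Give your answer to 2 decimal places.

Total N = 25+2+15+9+5+3+1 = 60, so the proportions are 0.4167, 0.0333, 0.25, 0.15, 0.0833, 0.05, 0.0167 (working shown to 4 dp, full precision carried).
D = 0.4167² + 0.0333² + 0.25² + 0.15² + 0.0833² + 0.05² + 0.0167² = 0.1736 + 0.0011 + 0.0625 + 0.0225 + 0.0069 + 0.0025 + 0.0003 = 0.2694.
So 1 − D = 0.7306, i.e. 0.73 to 2 decimal places.

0.73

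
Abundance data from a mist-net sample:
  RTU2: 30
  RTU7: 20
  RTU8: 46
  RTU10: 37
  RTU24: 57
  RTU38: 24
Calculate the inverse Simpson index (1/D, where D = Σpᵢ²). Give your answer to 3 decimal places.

Total N = 30+20+46+37+57+24 = 214, so the proportions are 0.1401869, 0.0934579, 0.2149533, 0.1728972, 0.2663551, 0.1121495 (working shown to 7 dp, full precision carried).
D = 0.1401869² + 0.0934579² + 0.2149533² + 0.1728972² + 0.2663551² + 0.1121495² = 0.0196524 + 0.0087344 + 0.0462049 + 0.0298934 + 0.0709451 + 0.0125775 = 0.1880077.
So 1/D = 5.31893, i.e. 5.319 to 3 decimal places.

5.319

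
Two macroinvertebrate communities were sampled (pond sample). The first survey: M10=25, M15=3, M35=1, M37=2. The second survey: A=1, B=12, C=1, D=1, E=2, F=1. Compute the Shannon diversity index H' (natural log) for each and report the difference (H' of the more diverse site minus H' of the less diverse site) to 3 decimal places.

The first survey: N=31, proportions 0.80645, 0.09677, 0.03226, 0.06452, giving H' = 0.68708 (working shown to 5 dp, full precision carried).
The second survey: N=18, proportions 0.05556, 0.66667, 0.05556, 0.05556, 0.11111, 0.05556, giving H' = 1.15675.
Difference = |0.68708 − 1.15675| = 0.46967, i.e. 0.470 to 3 decimal places.

0.470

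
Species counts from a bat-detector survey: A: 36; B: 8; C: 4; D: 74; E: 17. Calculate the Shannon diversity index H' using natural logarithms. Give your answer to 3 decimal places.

Total N = 36+8+4+74+17 = 139, so the proportions are 0.25899, 0.05755, 0.02878, 0.53237, 0.1223 (working shown to 5 dp, full precision carried).
Each pᵢ ln pᵢ term: 0.25899×(-1.35095)=-0.34989, 0.05755×(-2.85503)=-0.16432, 0.02878×(-3.54818)=-0.10211, 0.53237×(-0.63041)=-0.33561, 0.1223×(-2.10126)=-0.25699.
Sum = -1.20891, so H' = 1.209.

1.209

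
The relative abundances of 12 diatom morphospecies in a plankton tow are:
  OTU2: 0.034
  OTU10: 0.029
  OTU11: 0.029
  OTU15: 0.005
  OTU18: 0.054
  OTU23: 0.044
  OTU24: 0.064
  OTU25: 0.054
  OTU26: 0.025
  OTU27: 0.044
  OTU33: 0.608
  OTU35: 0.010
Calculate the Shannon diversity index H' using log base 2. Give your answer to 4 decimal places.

2.2414

Each pᵢ log₂ pᵢ term (working shown to 6 dp, full precision carried): 0.034×(-4.878321)=-0.165863, 0.029×(-5.107803)=-0.148126, 0.029×(-5.107803)=-0.148126, 0.005×(-7.643856)=-0.038219, 0.054×(-4.210897)=-0.227388, 0.044×(-4.506353)=-0.198280, 0.064×(-3.965784)=-0.253810, 0.054×(-4.210897)=-0.227388, 0.025×(-5.321928)=-0.133048, 0.044×(-4.506353)=-0.198280, 0.608×(-0.717857)=-0.436457, 0.01×(-6.643856)=-0.066439.
Sum = -2.241425, so H' = 2.2414.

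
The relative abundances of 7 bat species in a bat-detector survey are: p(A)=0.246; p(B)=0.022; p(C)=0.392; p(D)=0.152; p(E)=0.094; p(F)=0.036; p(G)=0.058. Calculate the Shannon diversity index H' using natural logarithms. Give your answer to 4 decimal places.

1.5895

Each pᵢ ln pᵢ term (working shown to 6 dp, full precision carried): 0.246×(-1.402424)=-0.344996, 0.022×(-3.816713)=-0.083968, 0.392×(-0.936493)=-0.367105, 0.152×(-1.883875)=-0.286349, 0.094×(-2.364460)=-0.222259, 0.036×(-3.324236)=-0.119673, 0.058×(-2.847312)=-0.165144.
Sum = -1.589494, so H' = 1.5895.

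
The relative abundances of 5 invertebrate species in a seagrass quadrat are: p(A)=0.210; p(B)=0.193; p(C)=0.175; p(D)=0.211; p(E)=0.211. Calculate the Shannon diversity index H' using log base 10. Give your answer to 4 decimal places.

0.6978

Each pᵢ log₁₀ pᵢ term (working shown to 6 dp, full precision carried): 0.21×(-0.677781)=-0.142334, 0.193×(-0.714443)=-0.137887, 0.175×(-0.756962)=-0.132468, 0.211×(-0.675718)=-0.142576, 0.211×(-0.675718)=-0.142576.
Sum = -0.697843, so H' = 0.6978.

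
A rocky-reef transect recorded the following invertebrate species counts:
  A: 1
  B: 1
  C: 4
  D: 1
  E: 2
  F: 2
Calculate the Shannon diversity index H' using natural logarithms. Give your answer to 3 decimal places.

1.642

Total N = 1+1+4+1+2+2 = 11, so the proportions are 0.09091, 0.09091, 0.36364, 0.09091, 0.18182, 0.18182 (working shown to 5 dp, full precision carried).
Each pᵢ ln pᵢ term: 0.09091×(-2.39790)=-0.21799, 0.09091×(-2.39790)=-0.21799, 0.36364×(-1.01160)=-0.36785, 0.09091×(-2.39790)=-0.21799, 0.18182×(-1.70475)=-0.30995, 0.18182×(-1.70475)=-0.30995.
Sum = -1.64173, so H' = 1.642.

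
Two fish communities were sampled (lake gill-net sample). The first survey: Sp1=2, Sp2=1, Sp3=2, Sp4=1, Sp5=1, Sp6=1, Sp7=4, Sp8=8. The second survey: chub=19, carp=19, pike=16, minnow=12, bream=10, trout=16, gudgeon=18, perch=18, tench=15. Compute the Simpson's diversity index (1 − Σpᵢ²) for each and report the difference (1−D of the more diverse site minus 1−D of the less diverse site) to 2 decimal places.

The first survey: N=20, proportions 0.1, 0.05, 0.1, 0.05, 0.05, 0.05, 0.2, 0.4, giving 1−D = 0.7700 (working shown to 4 dp, full precision carried).
The second survey: N=143, proportions 0.1329, 0.1329, 0.1119, 0.0839, 0.0699, 0.1119, 0.1259, 0.1259, 0.1049, giving 1−D = 0.8850.
Difference = |0.7700 − 0.8850| = 0.1150, i.e. 0.12 to 2 decimal places.

0.12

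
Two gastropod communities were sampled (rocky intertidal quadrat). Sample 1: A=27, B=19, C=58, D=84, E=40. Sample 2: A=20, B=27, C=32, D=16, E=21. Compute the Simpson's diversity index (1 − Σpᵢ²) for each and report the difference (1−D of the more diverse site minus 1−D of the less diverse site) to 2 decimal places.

Sample 1: N=228, proportions 0.1184, 0.0833, 0.2544, 0.3684, 0.1754, giving 1−D = 0.7478 (working shown to 4 dp, full precision carried).
Sample 2: N=116, proportions 0.1724, 0.2328, 0.2759, 0.1379, 0.181, giving 1−D = 0.7882.
Difference = |0.7478 − 0.7882| = 0.0404, i.e. 0.04 to 2 decimal places.

0.04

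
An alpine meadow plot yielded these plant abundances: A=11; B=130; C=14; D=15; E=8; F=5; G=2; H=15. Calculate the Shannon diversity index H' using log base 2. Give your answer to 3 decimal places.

Total N = 11+130+14+15+8+5+2+15 = 200, so the proportions are 0.055, 0.65, 0.07, 0.075, 0.04, 0.025, 0.01, 0.075 (working shown to 5 dp, full precision carried).
Each pᵢ log₂ pᵢ term: 0.055×(-4.18442)=-0.23014, 0.65×(-0.62149)=-0.40397, 0.07×(-3.83650)=-0.26856, 0.075×(-3.73697)=-0.28027, 0.04×(-4.64386)=-0.18575, 0.025×(-5.32193)=-0.13305, 0.01×(-6.64386)=-0.06644, 0.075×(-3.73697)=-0.28027.
Sum = -1.84845, so H' = 1.848.

1.848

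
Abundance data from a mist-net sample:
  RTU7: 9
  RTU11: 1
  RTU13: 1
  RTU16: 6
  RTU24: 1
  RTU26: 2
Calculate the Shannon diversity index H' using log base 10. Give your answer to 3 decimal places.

Total N = 9+1+1+6+1+2 = 20, so the proportions are 0.45, 0.05, 0.05, 0.3, 0.05, 0.1 (working shown to 5 dp, full precision carried).
Each pᵢ log₁₀ pᵢ term: 0.45×(-0.34679)=-0.15605, 0.05×(-1.30103)=-0.06505, 0.05×(-1.30103)=-0.06505, 0.3×(-0.52288)=-0.15686, 0.05×(-1.30103)=-0.06505, 0.1×(-1.00000)=-0.10000.
Sum = -0.60807, so H' = 0.608.

0.608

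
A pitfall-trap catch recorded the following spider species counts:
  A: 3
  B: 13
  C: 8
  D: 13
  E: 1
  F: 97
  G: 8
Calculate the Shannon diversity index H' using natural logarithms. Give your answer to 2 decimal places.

1.14

Total N = 3+13+8+13+1+97+8 = 143, so the proportions are 0.021, 0.0909, 0.0559, 0.0909, 0.007, 0.6783, 0.0559 (working shown to 4 dp, full precision carried).
Each pᵢ ln pᵢ term: 0.021×(-3.8642)=-0.0811, 0.0909×(-2.3979)=-0.2180, 0.0559×(-2.8834)=-0.1613, 0.0909×(-2.3979)=-0.2180, 0.007×(-4.9628)=-0.0347, 0.6783×(-0.3881)=-0.2633, 0.0559×(-2.8834)=-0.1613.
Sum = -1.1377, so H' = 1.14.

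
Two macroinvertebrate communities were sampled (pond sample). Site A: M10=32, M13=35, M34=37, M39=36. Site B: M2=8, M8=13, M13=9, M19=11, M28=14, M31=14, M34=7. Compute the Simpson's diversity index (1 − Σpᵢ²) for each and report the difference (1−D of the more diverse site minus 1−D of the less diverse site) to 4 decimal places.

Site A: N=140, proportions 0.228571, 0.25, 0.264286, 0.257143, giving 1−D = 0.749286 (working shown to 6 dp, full precision carried).
Site B: N=76, proportions 0.105263, 0.171053, 0.118421, 0.144737, 0.184211, 0.184211, 0.092105, giving 1−D = 0.848338.
Difference = |0.749286 − 0.848338| = 0.099052, i.e. 0.0991 to 4 decimal places.

0.0991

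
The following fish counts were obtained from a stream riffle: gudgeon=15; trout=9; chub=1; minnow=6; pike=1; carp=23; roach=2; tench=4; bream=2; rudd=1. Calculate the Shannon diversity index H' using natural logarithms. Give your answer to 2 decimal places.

1.79

Total N = 15+9+1+6+1+23+2+4+2+1 = 64, so the proportions are 0.2344, 0.1406, 0.0156, 0.0938, 0.0156, 0.3594, 0.0312, 0.0625, 0.0312, 0.0156 (working shown to 4 dp, full precision carried).
Each pᵢ ln pᵢ term: 0.2344×(-1.4508)=-0.3400, 0.1406×(-1.9617)=-0.2759, 0.0156×(-4.1589)=-0.0650, 0.0938×(-2.3671)=-0.2219, 0.0156×(-4.1589)=-0.0650, 0.3594×(-1.0234)=-0.3678, 0.0312×(-3.4657)=-0.1083, 0.0625×(-2.7726)=-0.1733, 0.0312×(-3.4657)=-0.1083, 0.0156×(-4.1589)=-0.0650.
Sum = -1.7904, so H' = 1.79.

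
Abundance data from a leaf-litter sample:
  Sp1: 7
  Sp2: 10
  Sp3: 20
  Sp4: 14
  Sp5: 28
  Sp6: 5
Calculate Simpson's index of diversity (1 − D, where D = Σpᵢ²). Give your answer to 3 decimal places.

Total N = 7+10+20+14+28+5 = 84, so the proportions are 0.08333, 0.11905, 0.2381, 0.16667, 0.33333, 0.05952 (working shown to 5 dp, full precision carried).
D = 0.08333² + 0.11905² + 0.2381² + 0.16667² + 0.33333² + 0.05952² = 0.00694 + 0.01417 + 0.05669 + 0.02778 + 0.11111 + 0.00354 = 0.22024.
So 1 − D = 0.77976, i.e. 0.780 to 3 decimal places.

0.780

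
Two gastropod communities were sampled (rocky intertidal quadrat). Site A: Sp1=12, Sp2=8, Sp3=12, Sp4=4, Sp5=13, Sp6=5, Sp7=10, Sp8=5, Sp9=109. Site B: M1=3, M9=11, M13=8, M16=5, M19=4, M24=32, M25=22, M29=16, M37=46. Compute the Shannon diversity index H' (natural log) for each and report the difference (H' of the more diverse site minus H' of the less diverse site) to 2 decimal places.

Site A: N=178, proportions 0.0674, 0.0449, 0.0674, 0.0225, 0.073, 0.0281, 0.0562, 0.0281, 0.6124, giving H' = 1.4422 (working shown to 4 dp, full precision carried).
Site B: N=147, proportions 0.0204, 0.0748, 0.0544, 0.034, 0.0272, 0.2177, 0.1497, 0.1088, 0.3129, giving H' = 1.8660.
Difference = |1.4422 − 1.8660| = 0.4238, i.e. 0.42 to 2 decimal places.

0.42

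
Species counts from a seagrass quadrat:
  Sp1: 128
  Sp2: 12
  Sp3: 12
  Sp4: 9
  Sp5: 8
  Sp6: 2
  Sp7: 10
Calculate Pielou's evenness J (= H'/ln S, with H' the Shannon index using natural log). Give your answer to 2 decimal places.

Total N = 128+12+12+9+8+2+10 = 181, so the proportions are 0.7072, 0.0663, 0.0663, 0.0497, 0.0442, 0.011, 0.0552 (working shown to 4 dp, full precision carried).
H' = −Σ pᵢ ln pᵢ = −((-0.2450) + (-0.1799) + (-0.1799) + (-0.1492) + (-0.1379) + (-0.0498) + (-0.1600)) = 1.1017.
With S = 7 species, ln S = 1.9459, so J = 1.1017/1.9459 = 0.5662, i.e. 0.57 to 2 decimal places.

0.57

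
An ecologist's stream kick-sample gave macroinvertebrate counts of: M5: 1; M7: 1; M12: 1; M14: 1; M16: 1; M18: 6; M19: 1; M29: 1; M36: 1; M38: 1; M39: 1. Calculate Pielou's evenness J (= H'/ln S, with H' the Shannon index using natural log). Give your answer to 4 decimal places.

Total N = 1+1+1+1+1+6+1+1+1+1+1 = 16, so the proportions are 0.0625, 0.0625, 0.0625, 0.0625, 0.0625, 0.375, 0.0625, 0.0625, 0.0625, 0.0625, 0.0625 (working shown to 6 dp, full precision carried).
H' = −Σ pᵢ ln pᵢ = −((-0.173287) + (-0.173287) + (-0.173287) + (-0.173287) + (-0.173287) + (-0.367811) + (-0.173287) + (-0.173287) + (-0.173287) + (-0.173287) + (-0.173287)) = 2.100679.
With S = 11 species, ln S = 2.397895, so J = 2.100679/2.397895 = 0.876051, i.e. 0.8761 to 4 decimal places.

0.8761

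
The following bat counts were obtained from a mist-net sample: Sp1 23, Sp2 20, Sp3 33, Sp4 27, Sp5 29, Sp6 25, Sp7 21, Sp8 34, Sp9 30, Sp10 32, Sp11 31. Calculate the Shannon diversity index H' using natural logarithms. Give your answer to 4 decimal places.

Total N = 23+20+33+27+29+25+21+34+30+32+31 = 305, so the proportions are 0.07541, 0.065574, 0.108197, 0.088525, 0.095082, 0.081967, 0.068852, 0.111475, 0.098361, 0.104918, 0.101639 (working shown to 6 dp, full precision carried).
Each pᵢ ln pᵢ term: 0.07541×(-2.584818)=-0.194921, 0.065574×(-2.724580)=-0.178661, 0.108197×(-2.223804)=-0.240608, 0.088525×(-2.424475)=-0.214626, 0.095082×(-2.353016)=-0.223729, 0.081967×(-2.501436)=-0.205036, 0.068852×(-2.675789)=-0.184235, 0.111475×(-2.193951)=-0.244572, 0.098361×(-2.319114)=-0.228110, 0.104918×(-2.254576)=-0.236546, 0.101639×(-2.286325)=-0.232381.
Sum = -2.383423, so H' = 2.3834.

2.3834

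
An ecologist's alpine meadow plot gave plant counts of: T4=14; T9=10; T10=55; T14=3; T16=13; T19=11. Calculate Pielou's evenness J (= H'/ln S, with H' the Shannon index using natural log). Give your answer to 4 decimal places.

Total N = 14+10+55+3+13+11 = 106, so the proportions are 0.132075, 0.09434, 0.518868, 0.028302, 0.122642, 0.103774 (working shown to 6 dp, full precision carried).
H' = −Σ pᵢ ln pᵢ = −((-0.267371) + (-0.222722) + (-0.340432) + (-0.100891) + (-0.257362) + (-0.235104)) = 1.423882.
With S = 6 species, ln S = 1.791759, so J = 1.423882/1.791759 = 0.794684, i.e. 0.7947 to 4 decimal places.

0.7947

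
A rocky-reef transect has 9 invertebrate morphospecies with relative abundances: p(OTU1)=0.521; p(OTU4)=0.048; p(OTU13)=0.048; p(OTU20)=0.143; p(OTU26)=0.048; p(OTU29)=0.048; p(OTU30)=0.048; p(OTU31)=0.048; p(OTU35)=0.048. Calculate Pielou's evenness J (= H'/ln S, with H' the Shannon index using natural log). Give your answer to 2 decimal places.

H' = −Σ pᵢ ln pᵢ = −((-0.3397) + (-0.1458) + (-0.1458) + (-0.2781) + (-0.1458) + (-0.1458) + (-0.1458) + (-0.1458) + (-0.1458)) = 1.6381 (working shown to 4 dp, full precision carried).
With S = 9 species, ln S = 2.1972, so J = 1.6381/2.1972 = 0.7455, i.e. 0.75 to 2 decimal places.

0.75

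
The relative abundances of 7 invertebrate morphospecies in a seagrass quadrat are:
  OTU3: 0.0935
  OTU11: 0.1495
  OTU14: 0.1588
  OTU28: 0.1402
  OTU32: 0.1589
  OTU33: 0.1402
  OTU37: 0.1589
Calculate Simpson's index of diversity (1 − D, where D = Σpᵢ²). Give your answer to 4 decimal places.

D = 0.0935² + 0.1495² + 0.1588² + 0.1402² + 0.1589² + 0.1402² + 0.1589² = 0.008742 + 0.022350 + 0.025217 + 0.019656 + 0.025249 + 0.019656 + 0.025249 = 0.146120 (working shown to 6 dp, full precision carried).
So 1 − D = 0.853880, i.e. 0.8539 to 4 decimal places.

0.8539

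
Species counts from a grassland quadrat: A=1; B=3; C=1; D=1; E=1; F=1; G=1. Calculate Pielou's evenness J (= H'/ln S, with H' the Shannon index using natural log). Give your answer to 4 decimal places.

Total N = 1+3+1+1+1+1+1 = 9, so the proportions are 0.111111, 0.333333, 0.111111, 0.111111, 0.111111, 0.111111, 0.111111 (working shown to 6 dp, full precision carried).
H' = −Σ pᵢ ln pᵢ = −((-0.244136) + (-0.366204) + (-0.244136) + (-0.244136) + (-0.244136) + (-0.244136) + (-0.244136)) = 1.831020.
With S = 7 species, ln S = 1.945910, so J = 1.831020/1.945910 = 0.940958, i.e. 0.9410 to 4 decimal places.

0.9410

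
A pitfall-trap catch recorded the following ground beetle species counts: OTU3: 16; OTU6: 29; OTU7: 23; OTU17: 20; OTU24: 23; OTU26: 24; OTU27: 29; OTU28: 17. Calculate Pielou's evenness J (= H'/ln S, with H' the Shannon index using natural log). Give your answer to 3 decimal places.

0.990

Total N = 16+29+23+20+23+24+29+17 = 181, so the proportions are 0.0884, 0.16022, 0.12707, 0.1105, 0.12707, 0.1326, 0.16022, 0.09392 (working shown to 5 dp, full precision carried).
H' = −Σ pᵢ ln pᵢ = −((-0.21444) + (-0.29340) + (-0.26215) + (-0.24340) + (-0.26215) + (-0.26790) + (-0.29340) + (-0.22215)) = 2.05899.
With S = 8 species, ln S = 2.07944, so J = 2.05899/2.07944 = 0.99017, i.e. 0.990 to 3 decimal places.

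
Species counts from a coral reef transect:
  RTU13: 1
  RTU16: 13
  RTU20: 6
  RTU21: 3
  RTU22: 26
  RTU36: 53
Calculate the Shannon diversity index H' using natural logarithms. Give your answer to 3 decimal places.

Total N = 1+13+6+3+26+53 = 102, so the proportions are 0.0098, 0.12745, 0.05882, 0.02941, 0.2549, 0.51961 (working shown to 5 dp, full precision carried).
Each pᵢ ln pᵢ term: 0.0098×(-4.62497)=-0.04534, 0.12745×(-2.06002)=-0.26255, 0.05882×(-2.83321)=-0.16666, 0.02941×(-3.52636)=-0.10372, 0.2549×(-1.36688)=-0.34842, 0.51961×(-0.65468)=-0.34018.
Sum = -1.26687, so H' = 1.267.

1.267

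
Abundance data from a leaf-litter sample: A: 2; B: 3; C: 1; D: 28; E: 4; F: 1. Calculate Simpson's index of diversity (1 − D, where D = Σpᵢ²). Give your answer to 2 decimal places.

0.46

Total N = 2+3+1+28+4+1 = 39, so the proportions are 0.0513, 0.0769, 0.0256, 0.7179, 0.1026, 0.0256 (working shown to 4 dp, full precision carried).
D = 0.0513² + 0.0769² + 0.0256² + 0.7179² + 0.1026² + 0.0256² = 0.0026 + 0.0059 + 0.0007 + 0.5155 + 0.0105 + 0.0007 = 0.5358.
So 1 − D = 0.4642, i.e. 0.46 to 2 decimal places.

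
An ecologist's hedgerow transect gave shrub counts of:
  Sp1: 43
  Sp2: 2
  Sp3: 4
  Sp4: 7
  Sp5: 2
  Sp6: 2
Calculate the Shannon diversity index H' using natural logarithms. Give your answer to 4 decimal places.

1.0101

Total N = 43+2+4+7+2+2 = 60, so the proportions are 0.716667, 0.033333, 0.066667, 0.116667, 0.033333, 0.033333 (working shown to 6 dp, full precision carried).
Each pᵢ ln pᵢ term: 0.716667×(-0.333144)=-0.238754, 0.033333×(-3.401197)=-0.113373, 0.066667×(-2.708050)=-0.180537, 0.116667×(-2.148434)=-0.250651, 0.033333×(-3.401197)=-0.113373, 0.033333×(-3.401197)=-0.113373.
Sum = -1.010061, so H' = 1.0101.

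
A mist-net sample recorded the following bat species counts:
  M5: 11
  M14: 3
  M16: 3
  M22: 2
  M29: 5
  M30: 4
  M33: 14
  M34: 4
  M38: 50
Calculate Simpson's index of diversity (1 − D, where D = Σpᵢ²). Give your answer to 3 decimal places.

Total N = 11+3+3+2+5+4+14+4+50 = 96, so the proportions are 0.11458, 0.03125, 0.03125, 0.02083, 0.05208, 0.04167, 0.14583, 0.04167, 0.52083 (working shown to 5 dp, full precision carried).
D = 0.11458² + 0.03125² + 0.03125² + 0.02083² + 0.05208² + 0.04167² + 0.14583² + 0.04167² + 0.52083² = 0.01313 + 0.00098 + 0.00098 + 0.00043 + 0.00271 + 0.00174 + 0.02127 + 0.00174 + 0.27127 = 0.31424.
So 1 − D = 0.68576, i.e. 0.686 to 3 decimal places.

0.686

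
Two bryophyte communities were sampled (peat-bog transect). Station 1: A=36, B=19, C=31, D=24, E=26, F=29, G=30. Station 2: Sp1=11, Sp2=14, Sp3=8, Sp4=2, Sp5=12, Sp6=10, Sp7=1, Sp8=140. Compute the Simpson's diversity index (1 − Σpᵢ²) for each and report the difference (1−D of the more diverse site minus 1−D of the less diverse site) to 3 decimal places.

Station 1: N=195, proportions 0.18462, 0.09744, 0.15897, 0.12308, 0.13333, 0.14872, 0.15385, giving 1−D = 0.85244 (working shown to 5 dp, full precision carried).
Station 2: N=198, proportions 0.05556, 0.07071, 0.0404, 0.0101, 0.06061, 0.05051, 0.00505, 0.70707, giving 1−D = 0.48398.
Difference = |0.85244 − 0.48398| = 0.36846, i.e. 0.368 to 3 decimal places.

0.368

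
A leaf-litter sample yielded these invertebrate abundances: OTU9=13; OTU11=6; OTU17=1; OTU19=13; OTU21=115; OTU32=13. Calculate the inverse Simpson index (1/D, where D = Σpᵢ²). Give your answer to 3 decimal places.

Total N = 13+6+1+13+115+13 = 161, so the proportions are 0.080745, 0.037267, 0.006211, 0.080745, 0.714286, 0.080745 (working shown to 6 dp, full precision carried).
D = 0.080745² + 0.037267² + 0.006211² + 0.080745² + 0.714286² + 0.080745² = 0.006520 + 0.001389 + 0.000039 + 0.006520 + 0.510204 + 0.006520 = 0.531191.
So 1/D = 1.88256, i.e. 1.883 to 3 decimal places.

1.883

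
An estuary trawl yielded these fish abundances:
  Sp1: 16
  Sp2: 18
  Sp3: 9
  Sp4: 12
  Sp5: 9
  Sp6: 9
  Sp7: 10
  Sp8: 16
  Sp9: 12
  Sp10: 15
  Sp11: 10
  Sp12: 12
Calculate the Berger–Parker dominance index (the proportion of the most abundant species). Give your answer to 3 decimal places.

Total N = 16+18+9+12+9+9+10+16+12+15+10+12 = 148, so the proportions are 0.10811, 0.12162, 0.06081, 0.08108, 0.06081, 0.06081, 0.06757, 0.10811, 0.08108, 0.10135, 0.06757, 0.08108 (working shown to 5 dp, full precision carried).
The largest proportion is 0.12162, i.e. d = 0.122 to 3 decimal places.

0.122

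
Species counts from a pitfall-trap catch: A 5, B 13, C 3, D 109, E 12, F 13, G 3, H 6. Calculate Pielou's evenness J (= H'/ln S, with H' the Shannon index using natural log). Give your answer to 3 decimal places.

Total N = 5+13+3+109+12+13+3+6 = 164, so the proportions are 0.03049, 0.07927, 0.01829, 0.66463, 0.07317, 0.07927, 0.01829, 0.03659 (working shown to 5 dp, full precision carried).
H' = −Σ pᵢ ln pᵢ = −((-0.10642) + (-0.20094) + (-0.07319) + (-0.27152) + (-0.19134) + (-0.20094) + (-0.07319) + (-0.12103)) = 1.23856.
With S = 8 species, ln S = 2.07944, so J = 1.23856/2.07944 = 0.59562, i.e. 0.596 to 3 decimal places.

0.596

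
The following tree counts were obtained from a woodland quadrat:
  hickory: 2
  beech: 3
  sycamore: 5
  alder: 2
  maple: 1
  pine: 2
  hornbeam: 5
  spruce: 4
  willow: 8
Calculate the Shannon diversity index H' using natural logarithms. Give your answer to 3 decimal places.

2.037

Total N = 2+3+5+2+1+2+5+4+8 = 32, so the proportions are 0.0625, 0.09375, 0.15625, 0.0625, 0.03125, 0.0625, 0.15625, 0.125, 0.25 (working shown to 5 dp, full precision carried).
Each pᵢ ln pᵢ term: 0.0625×(-2.77259)=-0.17329, 0.09375×(-2.36712)=-0.22192, 0.15625×(-1.85630)=-0.29005, 0.0625×(-2.77259)=-0.17329, 0.03125×(-3.46574)=-0.10830, 0.0625×(-2.77259)=-0.17329, 0.15625×(-1.85630)=-0.29005, 0.125×(-2.07944)=-0.25993, 0.25×(-1.38629)=-0.34657.
Sum = -2.03668, so H' = 2.037.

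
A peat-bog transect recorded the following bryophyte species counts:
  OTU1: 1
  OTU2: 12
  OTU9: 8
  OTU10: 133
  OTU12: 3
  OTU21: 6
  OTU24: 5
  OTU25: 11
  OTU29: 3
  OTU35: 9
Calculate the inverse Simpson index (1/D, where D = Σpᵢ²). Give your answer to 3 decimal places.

2.007

Total N = 1+12+8+133+3+6+5+11+3+9 = 191, so the proportions are 0.005236, 0.062827, 0.041885, 0.696335, 0.015707, 0.031414, 0.026178, 0.057592, 0.015707, 0.04712 (working shown to 6 dp, full precision carried).
D = 0.005236² + 0.062827² + 0.041885² + 0.696335² + 0.015707² + 0.031414² + 0.026178² + 0.057592² + 0.015707² + 0.04712² = 0.000027 + 0.003947 + 0.001754 + 0.484883 + 0.000247 + 0.000987 + 0.000685 + 0.003317 + 0.000247 + 0.002220 = 0.498314.
So 1/D = 2.00677, i.e. 2.007 to 3 decimal places.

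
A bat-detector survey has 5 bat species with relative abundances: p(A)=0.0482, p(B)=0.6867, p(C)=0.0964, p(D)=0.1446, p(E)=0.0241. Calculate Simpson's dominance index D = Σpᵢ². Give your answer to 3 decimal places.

D = 0.0482² + 0.6867² + 0.0964² + 0.1446² + 0.0241² = 0.00232 + 0.47156 + 0.00929 + 0.02091 + 0.00058 = 0.50466 (working shown to 5 dp, full precision carried).
To 3 decimal places, D = 0.505.

0.505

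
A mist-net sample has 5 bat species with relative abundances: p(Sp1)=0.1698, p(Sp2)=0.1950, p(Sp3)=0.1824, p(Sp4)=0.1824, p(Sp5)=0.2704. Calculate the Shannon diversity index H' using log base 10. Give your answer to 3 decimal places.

0.692

Each pᵢ log₁₀ pᵢ term (working shown to 5 dp, full precision carried): 0.1698×(-0.77006)=-0.13076, 0.195×(-0.70997)=-0.13844, 0.1824×(-0.73898)=-0.13479, 0.1824×(-0.73898)=-0.13479, 0.2704×(-0.56799)=-0.15359.
Sum = -0.69236, so H' = 0.692.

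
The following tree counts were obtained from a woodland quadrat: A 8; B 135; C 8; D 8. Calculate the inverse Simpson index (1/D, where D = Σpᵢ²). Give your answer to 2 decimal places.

Total N = 8+135+8+8 = 159, so the proportions are 0.05031, 0.84906, 0.05031, 0.05031 (working shown to 5 dp, full precision carried).
D = 0.05031² + 0.84906² + 0.05031² + 0.05031² = 0.00253 + 0.72090 + 0.00253 + 0.00253 = 0.72849.
So 1/D = 1.3727, i.e. 1.37 to 2 decimal places.

1.37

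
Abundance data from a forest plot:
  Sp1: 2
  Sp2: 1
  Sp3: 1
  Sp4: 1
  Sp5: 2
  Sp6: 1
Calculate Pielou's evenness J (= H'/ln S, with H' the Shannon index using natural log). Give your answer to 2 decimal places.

Total N = 2+1+1+1+2+1 = 8, so the proportions are 0.25, 0.125, 0.125, 0.125, 0.25, 0.125 (working shown to 4 dp, full precision carried).
H' = −Σ pᵢ ln pᵢ = −((-0.3466) + (-0.2599) + (-0.2599) + (-0.2599) + (-0.3466) + (-0.2599)) = 1.7329.
With S = 6 species, ln S = 1.7918, so J = 1.7329/1.7918 = 0.9671, i.e. 0.97 to 2 decimal places.

0.97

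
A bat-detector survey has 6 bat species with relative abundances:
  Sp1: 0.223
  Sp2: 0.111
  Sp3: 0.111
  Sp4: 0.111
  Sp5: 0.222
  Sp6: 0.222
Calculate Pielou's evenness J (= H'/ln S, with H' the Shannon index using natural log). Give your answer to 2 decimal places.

0.97

H' = −Σ pᵢ ln pᵢ = −((-0.3346) + (-0.2440) + (-0.2440) + (-0.2440) + (-0.3341) + (-0.3341)) = 1.7349 (working shown to 4 dp, full precision carried).
With S = 6 species, ln S = 1.7918, so J = 1.7349/1.7918 = 0.9683, i.e. 0.97 to 2 decimal places.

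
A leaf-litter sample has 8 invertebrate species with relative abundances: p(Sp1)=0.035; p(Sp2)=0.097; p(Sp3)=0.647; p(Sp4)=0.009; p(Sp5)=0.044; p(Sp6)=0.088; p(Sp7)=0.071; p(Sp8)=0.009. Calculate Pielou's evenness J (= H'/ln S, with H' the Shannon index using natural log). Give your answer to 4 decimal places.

H' = −Σ pᵢ ln pᵢ = −((-0.117334) + (-0.226305) + (-0.281710) + (-0.042395) + (-0.137437) + (-0.213877) + (-0.187800) + (-0.042395)) = 1.249253 (working shown to 6 dp, full precision carried).
With S = 8 species, ln S = 2.079442, so J = 1.249253/2.079442 = 0.600764, i.e. 0.6008 to 4 decimal places.

0.6008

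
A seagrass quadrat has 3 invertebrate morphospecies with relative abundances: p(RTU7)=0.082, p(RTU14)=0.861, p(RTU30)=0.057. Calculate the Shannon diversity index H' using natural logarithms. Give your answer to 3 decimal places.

Each pᵢ ln pᵢ term (working shown to 5 dp, full precision carried): 0.082×(-2.50104)=-0.20508, 0.861×(-0.14966)=-0.12886, 0.057×(-2.86470)=-0.16329.
Sum = -0.49723, so H' = 0.497.

0.497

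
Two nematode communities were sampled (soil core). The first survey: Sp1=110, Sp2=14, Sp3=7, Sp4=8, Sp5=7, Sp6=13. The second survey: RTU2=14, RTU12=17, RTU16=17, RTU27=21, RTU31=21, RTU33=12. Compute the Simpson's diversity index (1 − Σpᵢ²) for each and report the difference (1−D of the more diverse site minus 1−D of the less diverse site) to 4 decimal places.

0.3265

The first survey: N=159, proportions 0.691824, 0.08805, 0.044025, 0.050314, 0.044025, 0.081761, giving 1−D = 0.500534 (working shown to 6 dp, full precision carried).
The second survey: N=102, proportions 0.137255, 0.166667, 0.166667, 0.205882, 0.205882, 0.117647, giving 1−D = 0.826990.
Difference = |0.500534 − 0.826990| = 0.326456, i.e. 0.3265 to 4 decimal places.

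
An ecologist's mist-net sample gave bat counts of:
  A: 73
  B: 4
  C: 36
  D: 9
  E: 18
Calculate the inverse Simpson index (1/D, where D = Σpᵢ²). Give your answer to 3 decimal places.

Total N = 73+4+36+9+18 = 140, so the proportions are 0.521429, 0.028571, 0.257143, 0.064286, 0.128571 (working shown to 6 dp, full precision carried).
D = 0.521429² + 0.028571² + 0.257143² + 0.064286² + 0.128571² = 0.271888 + 0.000816 + 0.066122 + 0.004133 + 0.016531 = 0.359490.
So 1/D = 2.78172, i.e. 2.782 to 3 decimal places.

2.782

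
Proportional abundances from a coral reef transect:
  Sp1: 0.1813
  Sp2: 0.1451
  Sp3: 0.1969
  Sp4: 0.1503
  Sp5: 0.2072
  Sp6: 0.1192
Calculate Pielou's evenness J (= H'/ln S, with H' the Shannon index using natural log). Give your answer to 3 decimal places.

H' = −Σ pᵢ ln pᵢ = −((-0.30959) + (-0.28009) + (-0.31997) + (-0.28484) + (-0.32615) + (-0.25353)) = 1.77417 (working shown to 5 dp, full precision carried).
With S = 6 species, ln S = 1.79176, so J = 1.77417/1.79176 = 0.99018, i.e. 0.990 to 3 decimal places.

0.990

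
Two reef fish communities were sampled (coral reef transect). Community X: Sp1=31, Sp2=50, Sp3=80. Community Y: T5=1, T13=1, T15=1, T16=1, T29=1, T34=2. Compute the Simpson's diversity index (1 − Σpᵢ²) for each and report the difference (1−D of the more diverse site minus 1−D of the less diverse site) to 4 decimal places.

Community X: N=161, proportions 0.192547, 0.310559, 0.496894, giving 1−D = 0.619575 (working shown to 6 dp, full precision carried).
Community Y: N=7, proportions 0.142857, 0.142857, 0.142857, 0.142857, 0.142857, 0.285714, giving 1−D = 0.816327.
Difference = |0.619575 − 0.816327| = 0.196752, i.e. 0.1968 to 4 decimal places.

0.1968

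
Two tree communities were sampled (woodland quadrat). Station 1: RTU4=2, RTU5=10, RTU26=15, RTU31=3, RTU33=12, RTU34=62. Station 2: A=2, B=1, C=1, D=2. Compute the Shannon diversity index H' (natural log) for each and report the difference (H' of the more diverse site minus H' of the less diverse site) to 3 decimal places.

Station 1: N=104, proportions 0.01923, 0.09615, 0.14423, 0.02885, 0.11538, 0.59615, giving H' = 1.24026 (working shown to 5 dp, full precision carried).
Station 2: N=6, proportions 0.33333, 0.16667, 0.16667, 0.33333, giving H' = 1.32966.
Difference = |1.24026 − 1.32966| = 0.08940, i.e. 0.089 to 3 decimal places.

0.089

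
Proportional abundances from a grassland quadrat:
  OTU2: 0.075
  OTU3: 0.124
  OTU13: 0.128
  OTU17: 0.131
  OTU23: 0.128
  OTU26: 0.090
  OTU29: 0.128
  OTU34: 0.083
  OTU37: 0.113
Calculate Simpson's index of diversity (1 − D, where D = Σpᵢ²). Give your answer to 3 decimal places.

D = 0.075² + 0.124² + 0.128² + 0.131² + 0.128² + 0.09² + 0.128² + 0.083² + 0.113² = 0.00562 + 0.01538 + 0.01638 + 0.01716 + 0.01638 + 0.00810 + 0.01638 + 0.00689 + 0.01277 = 0.11507 (working shown to 5 dp, full precision carried).
So 1 − D = 0.88493, i.e. 0.885 to 3 decimal places.

0.885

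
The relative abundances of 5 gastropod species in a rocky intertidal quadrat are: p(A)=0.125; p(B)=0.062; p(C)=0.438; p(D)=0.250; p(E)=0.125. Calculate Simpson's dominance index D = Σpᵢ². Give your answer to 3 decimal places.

D = 0.125² + 0.062² + 0.438² + 0.25² + 0.125² = 0.01562 + 0.00384 + 0.19184 + 0.06250 + 0.01562 = 0.28944 (working shown to 5 dp, full precision carried).
To 3 decimal places, D = 0.289.

0.289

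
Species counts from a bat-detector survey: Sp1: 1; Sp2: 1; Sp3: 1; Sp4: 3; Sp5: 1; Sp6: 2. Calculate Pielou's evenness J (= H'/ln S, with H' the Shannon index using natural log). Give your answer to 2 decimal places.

Total N = 1+1+1+3+1+2 = 9, so the proportions are 0.1111, 0.1111, 0.1111, 0.3333, 0.1111, 0.2222 (working shown to 4 dp, full precision carried).
H' = −Σ pᵢ ln pᵢ = −((-0.2441) + (-0.2441) + (-0.2441) + (-0.3662) + (-0.2441) + (-0.3342)) = 1.6770.
With S = 6 species, ln S = 1.7918, so J = 1.6770/1.7918 = 0.9359, i.e. 0.94 to 2 decimal places.

0.94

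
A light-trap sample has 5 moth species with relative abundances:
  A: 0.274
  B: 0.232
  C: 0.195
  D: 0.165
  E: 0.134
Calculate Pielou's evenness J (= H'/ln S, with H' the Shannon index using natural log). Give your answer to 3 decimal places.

0.981

H' = −Σ pᵢ ln pᵢ = −((-0.35473) + (-0.33896) + (-0.31878) + (-0.29730) + (-0.26933)) = 1.57909 (working shown to 5 dp, full precision carried).
With S = 5 species, ln S = 1.60944, so J = 1.57909/1.60944 = 0.98114, i.e. 0.981 to 3 decimal places.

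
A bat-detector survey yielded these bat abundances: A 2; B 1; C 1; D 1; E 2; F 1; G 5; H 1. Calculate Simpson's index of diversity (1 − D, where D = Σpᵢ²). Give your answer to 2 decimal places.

Total N = 2+1+1+1+2+1+5+1 = 14, so the proportions are 0.1429, 0.0714, 0.0714, 0.0714, 0.1429, 0.0714, 0.3571, 0.0714 (working shown to 4 dp, full precision carried).
D = 0.1429² + 0.0714² + 0.0714² + 0.0714² + 0.1429² + 0.0714² + 0.3571² + 0.0714² = 0.0204 + 0.0051 + 0.0051 + 0.0051 + 0.0204 + 0.0051 + 0.1276 + 0.0051 = 0.1939.
So 1 − D = 0.8061, i.e. 0.81 to 2 decimal places.

0.81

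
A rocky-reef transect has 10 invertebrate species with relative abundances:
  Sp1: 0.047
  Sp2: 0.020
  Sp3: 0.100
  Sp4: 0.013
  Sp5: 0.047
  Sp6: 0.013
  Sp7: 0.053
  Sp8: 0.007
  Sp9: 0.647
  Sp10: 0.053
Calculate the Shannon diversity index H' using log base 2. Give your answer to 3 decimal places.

1.928

Each pᵢ log₂ pᵢ term (working shown to 5 dp, full precision carried): 0.047×(-4.41120)=-0.20733, 0.02×(-5.64386)=-0.11288, 0.1×(-3.32193)=-0.33219, 0.013×(-6.26534)=-0.08145, 0.047×(-4.41120)=-0.20733, 0.013×(-6.26534)=-0.08145, 0.053×(-4.23786)=-0.22461, 0.007×(-7.15843)=-0.05011, 0.647×(-0.62816)=-0.40642, 0.053×(-4.23786)=-0.22461.
Sum = -1.92836, so H' = 1.928.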